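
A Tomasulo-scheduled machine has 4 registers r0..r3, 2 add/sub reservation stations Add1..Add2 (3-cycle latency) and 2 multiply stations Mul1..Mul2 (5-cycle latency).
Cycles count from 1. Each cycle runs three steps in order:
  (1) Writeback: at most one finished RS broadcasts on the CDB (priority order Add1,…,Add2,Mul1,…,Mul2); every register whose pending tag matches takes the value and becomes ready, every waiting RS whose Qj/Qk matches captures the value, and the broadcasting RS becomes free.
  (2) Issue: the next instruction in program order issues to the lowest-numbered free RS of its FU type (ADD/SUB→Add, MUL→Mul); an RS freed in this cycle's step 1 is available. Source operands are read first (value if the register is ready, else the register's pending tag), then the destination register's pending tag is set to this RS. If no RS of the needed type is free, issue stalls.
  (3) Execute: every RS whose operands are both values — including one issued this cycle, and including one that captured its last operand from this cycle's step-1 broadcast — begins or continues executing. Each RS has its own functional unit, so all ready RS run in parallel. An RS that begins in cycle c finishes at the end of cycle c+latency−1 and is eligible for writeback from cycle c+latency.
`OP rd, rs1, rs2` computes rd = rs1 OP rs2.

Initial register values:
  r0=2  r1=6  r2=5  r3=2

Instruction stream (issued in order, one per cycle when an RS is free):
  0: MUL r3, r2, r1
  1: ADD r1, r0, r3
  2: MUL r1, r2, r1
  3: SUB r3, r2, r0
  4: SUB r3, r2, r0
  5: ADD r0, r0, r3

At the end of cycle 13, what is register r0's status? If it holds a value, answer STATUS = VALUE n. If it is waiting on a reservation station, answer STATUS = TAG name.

c1: issue MUL r3<-Mul1 | r0:2,r1:6,r2:5,r3:Mul1
c2: issue ADD r1<-Add1 | r0:2,r1:Add1,r2:5,r3:Mul1
c3: issue MUL r1<-Mul2 | r0:2,r1:Mul2,r2:5,r3:Mul1
c4: issue SUB r3<-Add2 | r0:2,r1:Mul2,r2:5,r3:Add2
c5: stall | r0:2,r1:Mul2,r2:5,r3:Add2
c6: CDB Mul1=30; stall | r0:2,r1:Mul2,r2:5,r3:Add2
c7: CDB Add2=3; issue SUB r3<-Add2 | r0:2,r1:Mul2,r2:5,r3:Add2
c8: stall | r0:2,r1:Mul2,r2:5,r3:Add2
c9: CDB Add1=32; issue ADD r0<-Add1 | r0:Add1,r1:Mul2,r2:5,r3:Add2
c10: CDB Add2=3 | r0:Add1,r1:Mul2,r2:5,r3:3
c11: - | r0:Add1,r1:Mul2,r2:5,r3:3
c12: - | r0:Add1,r1:Mul2,r2:5,r3:3
c13: CDB Add1=5 | r0:5,r1:Mul2,r2:5,r3:3

STATUS = VALUE 5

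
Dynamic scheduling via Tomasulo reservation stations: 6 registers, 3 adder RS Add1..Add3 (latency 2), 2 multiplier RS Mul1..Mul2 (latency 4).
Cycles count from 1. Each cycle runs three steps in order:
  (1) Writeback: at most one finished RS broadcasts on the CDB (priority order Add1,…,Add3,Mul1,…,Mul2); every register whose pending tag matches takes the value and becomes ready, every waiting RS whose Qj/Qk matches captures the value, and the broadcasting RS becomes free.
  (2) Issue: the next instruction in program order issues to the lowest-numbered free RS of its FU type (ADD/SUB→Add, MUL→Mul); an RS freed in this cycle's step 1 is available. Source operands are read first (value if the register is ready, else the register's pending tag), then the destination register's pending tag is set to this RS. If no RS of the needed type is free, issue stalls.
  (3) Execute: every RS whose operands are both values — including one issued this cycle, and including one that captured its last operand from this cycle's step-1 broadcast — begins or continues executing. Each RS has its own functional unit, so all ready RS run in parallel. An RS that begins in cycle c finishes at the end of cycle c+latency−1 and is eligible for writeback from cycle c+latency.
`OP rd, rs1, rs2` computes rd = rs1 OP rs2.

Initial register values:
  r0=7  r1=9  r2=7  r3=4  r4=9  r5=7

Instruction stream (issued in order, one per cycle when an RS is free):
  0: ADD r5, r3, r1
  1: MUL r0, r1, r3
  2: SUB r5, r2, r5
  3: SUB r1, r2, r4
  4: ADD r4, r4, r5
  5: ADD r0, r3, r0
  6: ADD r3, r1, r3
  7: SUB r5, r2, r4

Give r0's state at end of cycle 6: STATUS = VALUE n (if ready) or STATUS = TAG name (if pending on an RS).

STATUS = TAG Add2

cycle 1: issue ADD r5<-Add1 // r0:7,r1:9,r2:7,r3:4,r4:9,r5:Add1
cycle 2: issue MUL r0<-Mul1 // r0:Mul1,r1:9,r2:7,r3:4,r4:9,r5:Add1
cycle 3: CDB Add1=13; issue SUB r5<-Add1 // r0:Mul1,r1:9,r2:7,r3:4,r4:9,r5:Add1
cycle 4: issue SUB r1<-Add2 // r0:Mul1,r1:Add2,r2:7,r3:4,r4:9,r5:Add1
cycle 5: CDB Add1=-6; issue ADD r4<-Add1 // r0:Mul1,r1:Add2,r2:7,r3:4,r4:Add1,r5:-6
cycle 6: CDB Add2=-2; issue ADD r0<-Add2 // r0:Add2,r1:-2,r2:7,r3:4,r4:Add1,r5:-6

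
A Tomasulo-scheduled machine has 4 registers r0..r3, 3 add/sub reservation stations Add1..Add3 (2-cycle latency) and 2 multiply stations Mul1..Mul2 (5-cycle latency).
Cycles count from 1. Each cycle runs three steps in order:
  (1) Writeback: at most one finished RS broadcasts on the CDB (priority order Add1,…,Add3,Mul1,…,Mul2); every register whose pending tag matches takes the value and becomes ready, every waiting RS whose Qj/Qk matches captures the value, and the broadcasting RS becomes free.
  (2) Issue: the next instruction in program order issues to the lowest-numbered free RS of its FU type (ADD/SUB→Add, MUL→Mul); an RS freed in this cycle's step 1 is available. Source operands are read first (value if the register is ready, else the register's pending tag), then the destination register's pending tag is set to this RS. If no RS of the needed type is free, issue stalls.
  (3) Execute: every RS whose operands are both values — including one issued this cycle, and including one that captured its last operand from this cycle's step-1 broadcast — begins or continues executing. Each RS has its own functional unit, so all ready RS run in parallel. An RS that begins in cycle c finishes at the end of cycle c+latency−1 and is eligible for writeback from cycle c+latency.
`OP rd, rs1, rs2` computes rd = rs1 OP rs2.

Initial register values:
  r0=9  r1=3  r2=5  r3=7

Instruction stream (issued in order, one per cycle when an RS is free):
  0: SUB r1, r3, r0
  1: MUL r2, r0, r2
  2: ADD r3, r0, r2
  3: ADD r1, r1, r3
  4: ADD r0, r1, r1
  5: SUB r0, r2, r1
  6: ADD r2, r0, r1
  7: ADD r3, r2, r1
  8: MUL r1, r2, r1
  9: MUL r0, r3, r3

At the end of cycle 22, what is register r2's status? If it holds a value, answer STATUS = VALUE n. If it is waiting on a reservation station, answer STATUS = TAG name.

  c1: issue SUB r1<-Add1  regs: r0:9,r1:Add1,r2:5,r3:7
  c2: issue MUL r2<-Mul1  regs: r0:9,r1:Add1,r2:Mul1,r3:7
  c3: CDB Add1=-2; issue ADD r3<-Add1  regs: r0:9,r1:-2,r2:Mul1,r3:Add1
  c4: issue ADD r1<-Add2  regs: r0:9,r1:Add2,r2:Mul1,r3:Add1
  c5: issue ADD r0<-Add3  regs: r0:Add3,r1:Add2,r2:Mul1,r3:Add1
  c6: stall  regs: r0:Add3,r1:Add2,r2:Mul1,r3:Add1
  c7: CDB Mul1=45; stall  regs: r0:Add3,r1:Add2,r2:45,r3:Add1
  c8: stall  regs: r0:Add3,r1:Add2,r2:45,r3:Add1
  c9: CDB Add1=54; issue SUB r0<-Add1  regs: r0:Add1,r1:Add2,r2:45,r3:54
  c10: stall  regs: r0:Add1,r1:Add2,r2:45,r3:54
  c11: CDB Add2=52; issue ADD r2<-Add2  regs: r0:Add1,r1:52,r2:Add2,r3:54
  c12: stall  regs: r0:Add1,r1:52,r2:Add2,r3:54
  c13: CDB Add1=-7; issue ADD r3<-Add1  regs: r0:-7,r1:52,r2:Add2,r3:Add1
  c14: CDB Add3=104; issue MUL r1<-Mul1  regs: r0:-7,r1:Mul1,r2:Add2,r3:Add1
  c15: CDB Add2=45; issue MUL r0<-Mul2  regs: r0:Mul2,r1:Mul1,r2:45,r3:Add1
  c16: -  regs: r0:Mul2,r1:Mul1,r2:45,r3:Add1
  c17: CDB Add1=97  regs: r0:Mul2,r1:Mul1,r2:45,r3:97
  c18: -  regs: r0:Mul2,r1:Mul1,r2:45,r3:97
  c19: -  regs: r0:Mul2,r1:Mul1,r2:45,r3:97
  c20: CDB Mul1=2340  regs: r0:Mul2,r1:2340,r2:45,r3:97
  c21: -  regs: r0:Mul2,r1:2340,r2:45,r3:97
  c22: CDB Mul2=9409  regs: r0:9409,r1:2340,r2:45,r3:97

STATUS = VALUE 45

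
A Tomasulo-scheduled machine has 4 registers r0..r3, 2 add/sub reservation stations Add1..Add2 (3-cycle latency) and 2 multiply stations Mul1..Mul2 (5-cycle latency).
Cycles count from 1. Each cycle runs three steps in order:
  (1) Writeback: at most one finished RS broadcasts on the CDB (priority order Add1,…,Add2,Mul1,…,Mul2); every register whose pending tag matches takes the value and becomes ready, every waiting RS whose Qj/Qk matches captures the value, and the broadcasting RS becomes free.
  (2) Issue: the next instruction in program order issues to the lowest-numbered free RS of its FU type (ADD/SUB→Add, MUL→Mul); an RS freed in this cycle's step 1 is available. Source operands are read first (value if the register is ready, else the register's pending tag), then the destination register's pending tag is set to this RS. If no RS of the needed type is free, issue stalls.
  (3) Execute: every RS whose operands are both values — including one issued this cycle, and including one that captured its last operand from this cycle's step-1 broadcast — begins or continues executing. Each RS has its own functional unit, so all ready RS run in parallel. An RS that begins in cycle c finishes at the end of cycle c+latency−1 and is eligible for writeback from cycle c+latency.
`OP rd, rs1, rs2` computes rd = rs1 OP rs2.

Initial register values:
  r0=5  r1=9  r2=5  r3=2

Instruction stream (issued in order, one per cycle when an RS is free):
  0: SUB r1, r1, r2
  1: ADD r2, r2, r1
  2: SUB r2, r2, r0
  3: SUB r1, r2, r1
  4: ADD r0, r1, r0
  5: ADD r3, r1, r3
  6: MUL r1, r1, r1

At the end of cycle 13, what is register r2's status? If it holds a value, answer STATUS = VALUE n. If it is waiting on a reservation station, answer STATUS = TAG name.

STATUS = VALUE 4

  c1: issue SUB r1<-Add1  regs: r0:5,r1:Add1,r2:5,r3:2
  c2: issue ADD r2<-Add2  regs: r0:5,r1:Add1,r2:Add2,r3:2
  c3: stall  regs: r0:5,r1:Add1,r2:Add2,r3:2
  c4: CDB Add1=4; issue SUB r2<-Add1  regs: r0:5,r1:4,r2:Add1,r3:2
  c5: stall  regs: r0:5,r1:4,r2:Add1,r3:2
  c6: stall  regs: r0:5,r1:4,r2:Add1,r3:2
  c7: CDB Add2=9; issue SUB r1<-Add2  regs: r0:5,r1:Add2,r2:Add1,r3:2
  c8: stall  regs: r0:5,r1:Add2,r2:Add1,r3:2
  c9: stall  regs: r0:5,r1:Add2,r2:Add1,r3:2
  c10: CDB Add1=4; issue ADD r0<-Add1  regs: r0:Add1,r1:Add2,r2:4,r3:2
  c11: stall  regs: r0:Add1,r1:Add2,r2:4,r3:2
  c12: stall  regs: r0:Add1,r1:Add2,r2:4,r3:2
  c13: CDB Add2=0; issue ADD r3<-Add2  regs: r0:Add1,r1:0,r2:4,r3:Add2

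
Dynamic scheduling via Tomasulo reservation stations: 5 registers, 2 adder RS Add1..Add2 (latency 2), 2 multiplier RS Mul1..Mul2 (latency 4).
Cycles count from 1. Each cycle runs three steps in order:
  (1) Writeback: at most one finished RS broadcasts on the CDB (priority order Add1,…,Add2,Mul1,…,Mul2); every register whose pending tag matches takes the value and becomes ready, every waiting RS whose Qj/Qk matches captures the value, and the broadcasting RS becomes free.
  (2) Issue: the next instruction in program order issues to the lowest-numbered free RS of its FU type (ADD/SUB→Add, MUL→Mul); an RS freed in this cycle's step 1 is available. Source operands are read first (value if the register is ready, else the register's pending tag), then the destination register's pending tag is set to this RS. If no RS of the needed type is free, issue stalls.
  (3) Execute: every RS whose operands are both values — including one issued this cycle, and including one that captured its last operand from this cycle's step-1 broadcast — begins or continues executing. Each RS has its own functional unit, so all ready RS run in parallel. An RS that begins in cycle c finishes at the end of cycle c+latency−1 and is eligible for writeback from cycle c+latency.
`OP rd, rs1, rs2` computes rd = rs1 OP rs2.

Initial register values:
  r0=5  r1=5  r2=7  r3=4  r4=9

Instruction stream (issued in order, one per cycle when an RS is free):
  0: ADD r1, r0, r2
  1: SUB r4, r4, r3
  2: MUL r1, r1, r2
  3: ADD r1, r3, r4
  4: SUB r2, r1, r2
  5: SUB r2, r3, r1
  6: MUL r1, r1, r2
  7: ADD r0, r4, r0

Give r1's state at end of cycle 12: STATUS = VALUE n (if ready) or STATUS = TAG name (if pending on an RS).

STATUS = VALUE -45

  c1: issue ADD r1<-Add1  regs: r0:5,r1:Add1,r2:7,r3:4,r4:9
  c2: issue SUB r4<-Add2  regs: r0:5,r1:Add1,r2:7,r3:4,r4:Add2
  c3: CDB Add1=12; issue MUL r1<-Mul1  regs: r0:5,r1:Mul1,r2:7,r3:4,r4:Add2
  c4: CDB Add2=5; issue ADD r1<-Add1  regs: r0:5,r1:Add1,r2:7,r3:4,r4:5
  c5: issue SUB r2<-Add2  regs: r0:5,r1:Add1,r2:Add2,r3:4,r4:5
  c6: CDB Add1=9; issue SUB r2<-Add1  regs: r0:5,r1:9,r2:Add1,r3:4,r4:5
  c7: CDB Mul1=84; issue MUL r1<-Mul1  regs: r0:5,r1:Mul1,r2:Add1,r3:4,r4:5
  c8: CDB Add1=-5; issue ADD r0<-Add1  regs: r0:Add1,r1:Mul1,r2:-5,r3:4,r4:5
  c9: CDB Add2=2  regs: r0:Add1,r1:Mul1,r2:-5,r3:4,r4:5
  c10: CDB Add1=10  regs: r0:10,r1:Mul1,r2:-5,r3:4,r4:5
  c11: -  regs: r0:10,r1:Mul1,r2:-5,r3:4,r4:5
  c12: CDB Mul1=-45  regs: r0:10,r1:-45,r2:-5,r3:4,r4:5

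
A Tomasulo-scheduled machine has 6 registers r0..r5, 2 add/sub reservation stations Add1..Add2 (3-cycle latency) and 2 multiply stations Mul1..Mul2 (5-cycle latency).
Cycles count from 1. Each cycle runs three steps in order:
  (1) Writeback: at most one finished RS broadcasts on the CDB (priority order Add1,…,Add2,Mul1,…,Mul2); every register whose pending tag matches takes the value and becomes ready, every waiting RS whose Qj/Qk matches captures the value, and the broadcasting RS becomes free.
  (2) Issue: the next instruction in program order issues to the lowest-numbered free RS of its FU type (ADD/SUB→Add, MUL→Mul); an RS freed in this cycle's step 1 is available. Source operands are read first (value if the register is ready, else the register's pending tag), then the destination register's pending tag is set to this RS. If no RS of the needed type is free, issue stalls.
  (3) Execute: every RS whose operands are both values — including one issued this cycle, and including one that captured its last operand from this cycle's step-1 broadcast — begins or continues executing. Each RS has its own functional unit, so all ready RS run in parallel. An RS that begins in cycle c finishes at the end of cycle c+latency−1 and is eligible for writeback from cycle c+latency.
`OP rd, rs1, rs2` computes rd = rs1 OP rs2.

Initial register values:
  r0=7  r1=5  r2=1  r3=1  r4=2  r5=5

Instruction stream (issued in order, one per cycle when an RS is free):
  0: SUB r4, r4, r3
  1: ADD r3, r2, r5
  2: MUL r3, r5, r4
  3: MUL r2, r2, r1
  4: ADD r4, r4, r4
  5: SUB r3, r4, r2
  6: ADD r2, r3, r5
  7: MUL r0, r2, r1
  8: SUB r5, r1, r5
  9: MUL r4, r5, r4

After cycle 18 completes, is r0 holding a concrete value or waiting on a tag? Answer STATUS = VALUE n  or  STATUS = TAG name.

c1: issue SUB r4<-Add1 | r0:7,r1:5,r2:1,r3:1,r4:Add1,r5:5
c2: issue ADD r3<-Add2 | r0:7,r1:5,r2:1,r3:Add2,r4:Add1,r5:5
c3: issue MUL r3<-Mul1 | r0:7,r1:5,r2:1,r3:Mul1,r4:Add1,r5:5
c4: CDB Add1=1; issue MUL r2<-Mul2 | r0:7,r1:5,r2:Mul2,r3:Mul1,r4:1,r5:5
c5: CDB Add2=6; issue ADD r4<-Add1 | r0:7,r1:5,r2:Mul2,r3:Mul1,r4:Add1,r5:5
c6: issue SUB r3<-Add2 | r0:7,r1:5,r2:Mul2,r3:Add2,r4:Add1,r5:5
c7: stall | r0:7,r1:5,r2:Mul2,r3:Add2,r4:Add1,r5:5
c8: CDB Add1=2; issue ADD r2<-Add1 | r0:7,r1:5,r2:Add1,r3:Add2,r4:2,r5:5
c9: CDB Mul1=5; issue MUL r0<-Mul1 | r0:Mul1,r1:5,r2:Add1,r3:Add2,r4:2,r5:5
c10: CDB Mul2=5; stall | r0:Mul1,r1:5,r2:Add1,r3:Add2,r4:2,r5:5
c11: stall | r0:Mul1,r1:5,r2:Add1,r3:Add2,r4:2,r5:5
c12: stall | r0:Mul1,r1:5,r2:Add1,r3:Add2,r4:2,r5:5
c13: CDB Add2=-3; issue SUB r5<-Add2 | r0:Mul1,r1:5,r2:Add1,r3:-3,r4:2,r5:Add2
c14: issue MUL r4<-Mul2 | r0:Mul1,r1:5,r2:Add1,r3:-3,r4:Mul2,r5:Add2
c15: - | r0:Mul1,r1:5,r2:Add1,r3:-3,r4:Mul2,r5:Add2
c16: CDB Add1=2 | r0:Mul1,r1:5,r2:2,r3:-3,r4:Mul2,r5:Add2
c17: CDB Add2=0 | r0:Mul1,r1:5,r2:2,r3:-3,r4:Mul2,r5:0
c18: - | r0:Mul1,r1:5,r2:2,r3:-3,r4:Mul2,r5:0

STATUS = TAG Mul1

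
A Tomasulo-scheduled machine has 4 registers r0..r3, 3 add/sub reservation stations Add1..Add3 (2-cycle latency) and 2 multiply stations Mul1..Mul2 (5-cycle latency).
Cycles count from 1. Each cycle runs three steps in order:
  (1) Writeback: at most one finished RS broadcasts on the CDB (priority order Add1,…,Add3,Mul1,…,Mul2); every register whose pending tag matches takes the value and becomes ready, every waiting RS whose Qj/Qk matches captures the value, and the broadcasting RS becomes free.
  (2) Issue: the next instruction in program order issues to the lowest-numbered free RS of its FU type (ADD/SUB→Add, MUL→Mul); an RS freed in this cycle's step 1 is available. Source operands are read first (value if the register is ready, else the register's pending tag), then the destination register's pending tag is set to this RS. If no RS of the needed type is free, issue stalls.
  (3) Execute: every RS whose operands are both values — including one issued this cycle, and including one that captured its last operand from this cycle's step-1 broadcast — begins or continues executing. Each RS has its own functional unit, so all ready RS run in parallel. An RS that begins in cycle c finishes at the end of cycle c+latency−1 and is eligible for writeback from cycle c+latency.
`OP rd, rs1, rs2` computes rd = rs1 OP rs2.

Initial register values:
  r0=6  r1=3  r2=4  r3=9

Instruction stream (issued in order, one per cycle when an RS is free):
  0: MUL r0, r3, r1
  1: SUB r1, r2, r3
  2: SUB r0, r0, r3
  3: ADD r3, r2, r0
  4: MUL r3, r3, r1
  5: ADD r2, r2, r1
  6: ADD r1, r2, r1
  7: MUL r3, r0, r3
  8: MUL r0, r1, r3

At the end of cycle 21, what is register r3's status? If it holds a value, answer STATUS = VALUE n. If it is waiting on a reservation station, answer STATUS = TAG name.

STATUS = VALUE -1980

c1: issue MUL r0<-Mul1 | r0:Mul1,r1:3,r2:4,r3:9
c2: issue SUB r1<-Add1 | r0:Mul1,r1:Add1,r2:4,r3:9
c3: issue SUB r0<-Add2 | r0:Add2,r1:Add1,r2:4,r3:9
c4: CDB Add1=-5; issue ADD r3<-Add1 | r0:Add2,r1:-5,r2:4,r3:Add1
c5: issue MUL r3<-Mul2 | r0:Add2,r1:-5,r2:4,r3:Mul2
c6: CDB Mul1=27; issue ADD r2<-Add3 | r0:Add2,r1:-5,r2:Add3,r3:Mul2
c7: stall | r0:Add2,r1:-5,r2:Add3,r3:Mul2
c8: CDB Add2=18; issue ADD r1<-Add2 | r0:18,r1:Add2,r2:Add3,r3:Mul2
c9: CDB Add3=-1; issue MUL r3<-Mul1 | r0:18,r1:Add2,r2:-1,r3:Mul1
c10: CDB Add1=22; stall | r0:18,r1:Add2,r2:-1,r3:Mul1
c11: CDB Add2=-6; stall | r0:18,r1:-6,r2:-1,r3:Mul1
c12: stall | r0:18,r1:-6,r2:-1,r3:Mul1
c13: stall | r0:18,r1:-6,r2:-1,r3:Mul1
c14: stall | r0:18,r1:-6,r2:-1,r3:Mul1
c15: CDB Mul2=-110; issue MUL r0<-Mul2 | r0:Mul2,r1:-6,r2:-1,r3:Mul1
c16: - | r0:Mul2,r1:-6,r2:-1,r3:Mul1
c17: - | r0:Mul2,r1:-6,r2:-1,r3:Mul1
c18: - | r0:Mul2,r1:-6,r2:-1,r3:Mul1
c19: - | r0:Mul2,r1:-6,r2:-1,r3:Mul1
c20: CDB Mul1=-1980 | r0:Mul2,r1:-6,r2:-1,r3:-1980
c21: - | r0:Mul2,r1:-6,r2:-1,r3:-1980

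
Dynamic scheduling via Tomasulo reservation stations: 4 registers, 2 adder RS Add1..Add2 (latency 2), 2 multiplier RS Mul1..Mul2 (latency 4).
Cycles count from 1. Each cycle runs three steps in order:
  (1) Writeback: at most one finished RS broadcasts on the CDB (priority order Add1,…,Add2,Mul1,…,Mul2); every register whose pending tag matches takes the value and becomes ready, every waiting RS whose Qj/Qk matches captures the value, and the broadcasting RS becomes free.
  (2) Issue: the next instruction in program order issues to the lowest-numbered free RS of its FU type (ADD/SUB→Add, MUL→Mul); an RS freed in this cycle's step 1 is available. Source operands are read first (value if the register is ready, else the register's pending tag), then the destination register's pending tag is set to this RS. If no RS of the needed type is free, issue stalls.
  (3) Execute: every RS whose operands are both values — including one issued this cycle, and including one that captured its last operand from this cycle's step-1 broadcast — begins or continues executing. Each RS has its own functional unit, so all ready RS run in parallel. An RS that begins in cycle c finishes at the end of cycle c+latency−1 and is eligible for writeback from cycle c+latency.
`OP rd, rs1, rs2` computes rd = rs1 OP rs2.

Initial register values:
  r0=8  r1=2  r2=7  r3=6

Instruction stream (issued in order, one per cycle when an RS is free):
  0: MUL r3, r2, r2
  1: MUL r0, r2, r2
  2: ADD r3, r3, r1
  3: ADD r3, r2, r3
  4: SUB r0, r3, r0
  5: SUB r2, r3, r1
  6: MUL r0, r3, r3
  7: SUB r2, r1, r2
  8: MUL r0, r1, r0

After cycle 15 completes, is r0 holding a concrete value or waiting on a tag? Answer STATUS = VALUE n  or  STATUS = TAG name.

STATUS = TAG Mul2

c1: issue MUL r3<-Mul1 | r0:8,r1:2,r2:7,r3:Mul1
c2: issue MUL r0<-Mul2 | r0:Mul2,r1:2,r2:7,r3:Mul1
c3: issue ADD r3<-Add1 | r0:Mul2,r1:2,r2:7,r3:Add1
c4: issue ADD r3<-Add2 | r0:Mul2,r1:2,r2:7,r3:Add2
c5: CDB Mul1=49; stall | r0:Mul2,r1:2,r2:7,r3:Add2
c6: CDB Mul2=49; stall | r0:49,r1:2,r2:7,r3:Add2
c7: CDB Add1=51; issue SUB r0<-Add1 | r0:Add1,r1:2,r2:7,r3:Add2
c8: stall | r0:Add1,r1:2,r2:7,r3:Add2
c9: CDB Add2=58; issue SUB r2<-Add2 | r0:Add1,r1:2,r2:Add2,r3:58
c10: issue MUL r0<-Mul1 | r0:Mul1,r1:2,r2:Add2,r3:58
c11: CDB Add1=9; issue SUB r2<-Add1 | r0:Mul1,r1:2,r2:Add1,r3:58
c12: CDB Add2=56; issue MUL r0<-Mul2 | r0:Mul2,r1:2,r2:Add1,r3:58
c13: - | r0:Mul2,r1:2,r2:Add1,r3:58
c14: CDB Add1=-54 | r0:Mul2,r1:2,r2:-54,r3:58
c15: CDB Mul1=3364 | r0:Mul2,r1:2,r2:-54,r3:58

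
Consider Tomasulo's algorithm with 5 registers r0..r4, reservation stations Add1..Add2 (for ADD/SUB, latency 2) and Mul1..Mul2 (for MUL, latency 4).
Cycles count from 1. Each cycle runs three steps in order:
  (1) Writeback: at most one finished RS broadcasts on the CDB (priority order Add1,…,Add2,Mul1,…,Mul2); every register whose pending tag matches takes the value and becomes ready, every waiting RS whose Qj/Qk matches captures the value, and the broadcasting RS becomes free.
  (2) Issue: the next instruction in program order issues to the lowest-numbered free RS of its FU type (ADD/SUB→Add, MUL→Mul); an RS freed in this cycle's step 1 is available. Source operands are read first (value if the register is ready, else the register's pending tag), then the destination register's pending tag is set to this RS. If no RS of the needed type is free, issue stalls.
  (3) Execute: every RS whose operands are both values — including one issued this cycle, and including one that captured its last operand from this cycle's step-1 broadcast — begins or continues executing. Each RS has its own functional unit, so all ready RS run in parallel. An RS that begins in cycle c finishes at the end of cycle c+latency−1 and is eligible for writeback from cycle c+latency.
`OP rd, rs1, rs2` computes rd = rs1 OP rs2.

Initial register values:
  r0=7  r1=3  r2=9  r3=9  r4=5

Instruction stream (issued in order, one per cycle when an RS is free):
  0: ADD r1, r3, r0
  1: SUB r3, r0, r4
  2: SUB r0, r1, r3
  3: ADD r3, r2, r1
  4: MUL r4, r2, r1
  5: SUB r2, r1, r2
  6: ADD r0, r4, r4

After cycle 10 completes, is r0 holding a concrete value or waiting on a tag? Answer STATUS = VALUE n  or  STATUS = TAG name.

  c1: issue ADD r1<-Add1  regs: r0:7,r1:Add1,r2:9,r3:9,r4:5
  c2: issue SUB r3<-Add2  regs: r0:7,r1:Add1,r2:9,r3:Add2,r4:5
  c3: CDB Add1=16; issue SUB r0<-Add1  regs: r0:Add1,r1:16,r2:9,r3:Add2,r4:5
  c4: CDB Add2=2; issue ADD r3<-Add2  regs: r0:Add1,r1:16,r2:9,r3:Add2,r4:5
  c5: issue MUL r4<-Mul1  regs: r0:Add1,r1:16,r2:9,r3:Add2,r4:Mul1
  c6: CDB Add1=14; issue SUB r2<-Add1  regs: r0:14,r1:16,r2:Add1,r3:Add2,r4:Mul1
  c7: CDB Add2=25; issue ADD r0<-Add2  regs: r0:Add2,r1:16,r2:Add1,r3:25,r4:Mul1
  c8: CDB Add1=7  regs: r0:Add2,r1:16,r2:7,r3:25,r4:Mul1
  c9: CDB Mul1=144  regs: r0:Add2,r1:16,r2:7,r3:25,r4:144
  c10: -  regs: r0:Add2,r1:16,r2:7,r3:25,r4:144

STATUS = TAG Add2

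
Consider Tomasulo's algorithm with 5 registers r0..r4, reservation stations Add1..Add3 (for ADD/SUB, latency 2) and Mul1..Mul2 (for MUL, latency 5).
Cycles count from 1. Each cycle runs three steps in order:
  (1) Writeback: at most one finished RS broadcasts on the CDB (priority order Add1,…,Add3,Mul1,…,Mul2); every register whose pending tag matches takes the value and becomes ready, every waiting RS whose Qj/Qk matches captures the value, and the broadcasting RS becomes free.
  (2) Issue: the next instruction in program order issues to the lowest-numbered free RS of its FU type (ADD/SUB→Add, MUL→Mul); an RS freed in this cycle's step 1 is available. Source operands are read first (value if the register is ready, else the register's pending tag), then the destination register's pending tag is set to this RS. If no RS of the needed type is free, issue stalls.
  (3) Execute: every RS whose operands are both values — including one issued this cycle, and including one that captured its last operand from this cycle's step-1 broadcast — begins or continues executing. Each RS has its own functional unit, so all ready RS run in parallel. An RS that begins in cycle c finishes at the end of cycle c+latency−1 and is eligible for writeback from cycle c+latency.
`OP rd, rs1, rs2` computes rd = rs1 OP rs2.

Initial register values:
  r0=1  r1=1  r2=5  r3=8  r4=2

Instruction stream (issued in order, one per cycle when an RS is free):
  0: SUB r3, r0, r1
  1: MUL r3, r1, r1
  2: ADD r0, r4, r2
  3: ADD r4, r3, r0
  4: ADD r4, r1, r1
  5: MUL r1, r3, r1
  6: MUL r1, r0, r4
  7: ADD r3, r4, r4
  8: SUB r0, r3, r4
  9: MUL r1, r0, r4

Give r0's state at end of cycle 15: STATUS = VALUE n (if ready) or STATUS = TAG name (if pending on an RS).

  c1: issue SUB r3<-Add1  regs: r0:1,r1:1,r2:5,r3:Add1,r4:2
  c2: issue MUL r3<-Mul1  regs: r0:1,r1:1,r2:5,r3:Mul1,r4:2
  c3: CDB Add1=0; issue ADD r0<-Add1  regs: r0:Add1,r1:1,r2:5,r3:Mul1,r4:2
  c4: issue ADD r4<-Add2  regs: r0:Add1,r1:1,r2:5,r3:Mul1,r4:Add2
  c5: CDB Add1=7; issue ADD r4<-Add1  regs: r0:7,r1:1,r2:5,r3:Mul1,r4:Add1
  c6: issue MUL r1<-Mul2  regs: r0:7,r1:Mul2,r2:5,r3:Mul1,r4:Add1
  c7: CDB Add1=2; stall  regs: r0:7,r1:Mul2,r2:5,r3:Mul1,r4:2
  c8: CDB Mul1=1; issue MUL r1<-Mul1  regs: r0:7,r1:Mul1,r2:5,r3:1,r4:2
  c9: issue ADD r3<-Add1  regs: r0:7,r1:Mul1,r2:5,r3:Add1,r4:2
  c10: CDB Add2=8; issue SUB r0<-Add2  regs: r0:Add2,r1:Mul1,r2:5,r3:Add1,r4:2
  c11: CDB Add1=4; stall  regs: r0:Add2,r1:Mul1,r2:5,r3:4,r4:2
  c12: stall  regs: r0:Add2,r1:Mul1,r2:5,r3:4,r4:2
  c13: CDB Add2=2; stall  regs: r0:2,r1:Mul1,r2:5,r3:4,r4:2
  c14: CDB Mul1=14; issue MUL r1<-Mul1  regs: r0:2,r1:Mul1,r2:5,r3:4,r4:2
  c15: CDB Mul2=1  regs: r0:2,r1:Mul1,r2:5,r3:4,r4:2

STATUS = VALUE 2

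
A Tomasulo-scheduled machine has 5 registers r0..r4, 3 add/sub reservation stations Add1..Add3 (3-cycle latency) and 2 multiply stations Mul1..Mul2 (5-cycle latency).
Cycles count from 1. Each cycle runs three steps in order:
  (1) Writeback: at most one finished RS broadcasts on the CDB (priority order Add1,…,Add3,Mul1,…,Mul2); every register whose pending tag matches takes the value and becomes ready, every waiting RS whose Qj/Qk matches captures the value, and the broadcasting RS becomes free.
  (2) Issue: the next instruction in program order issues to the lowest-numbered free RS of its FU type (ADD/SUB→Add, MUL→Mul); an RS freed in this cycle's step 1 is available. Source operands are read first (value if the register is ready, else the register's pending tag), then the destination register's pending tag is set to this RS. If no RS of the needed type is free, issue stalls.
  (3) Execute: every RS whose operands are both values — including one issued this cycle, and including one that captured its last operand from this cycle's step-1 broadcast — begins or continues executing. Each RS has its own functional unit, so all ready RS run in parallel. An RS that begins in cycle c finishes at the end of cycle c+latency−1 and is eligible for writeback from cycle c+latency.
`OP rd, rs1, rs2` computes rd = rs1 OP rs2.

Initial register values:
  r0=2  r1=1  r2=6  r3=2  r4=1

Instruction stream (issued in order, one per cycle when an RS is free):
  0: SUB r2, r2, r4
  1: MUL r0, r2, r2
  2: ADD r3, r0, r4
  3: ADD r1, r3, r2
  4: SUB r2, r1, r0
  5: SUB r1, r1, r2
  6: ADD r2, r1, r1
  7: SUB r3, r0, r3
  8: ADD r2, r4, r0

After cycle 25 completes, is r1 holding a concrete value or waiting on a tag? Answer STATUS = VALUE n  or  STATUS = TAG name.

STATUS = VALUE 25

c1: issue SUB r2<-Add1 | r0:2,r1:1,r2:Add1,r3:2,r4:1
c2: issue MUL r0<-Mul1 | r0:Mul1,r1:1,r2:Add1,r3:2,r4:1
c3: issue ADD r3<-Add2 | r0:Mul1,r1:1,r2:Add1,r3:Add2,r4:1
c4: CDB Add1=5; issue ADD r1<-Add1 | r0:Mul1,r1:Add1,r2:5,r3:Add2,r4:1
c5: issue SUB r2<-Add3 | r0:Mul1,r1:Add1,r2:Add3,r3:Add2,r4:1
c6: stall | r0:Mul1,r1:Add1,r2:Add3,r3:Add2,r4:1
c7: stall | r0:Mul1,r1:Add1,r2:Add3,r3:Add2,r4:1
c8: stall | r0:Mul1,r1:Add1,r2:Add3,r3:Add2,r4:1
c9: CDB Mul1=25; stall | r0:25,r1:Add1,r2:Add3,r3:Add2,r4:1
c10: stall | r0:25,r1:Add1,r2:Add3,r3:Add2,r4:1
c11: stall | r0:25,r1:Add1,r2:Add3,r3:Add2,r4:1
c12: CDB Add2=26; issue SUB r1<-Add2 | r0:25,r1:Add2,r2:Add3,r3:26,r4:1
c13: stall | r0:25,r1:Add2,r2:Add3,r3:26,r4:1
c14: stall | r0:25,r1:Add2,r2:Add3,r3:26,r4:1
c15: CDB Add1=31; issue ADD r2<-Add1 | r0:25,r1:Add2,r2:Add1,r3:26,r4:1
c16: stall | r0:25,r1:Add2,r2:Add1,r3:26,r4:1
c17: stall | r0:25,r1:Add2,r2:Add1,r3:26,r4:1
c18: CDB Add3=6; issue SUB r3<-Add3 | r0:25,r1:Add2,r2:Add1,r3:Add3,r4:1
c19: stall | r0:25,r1:Add2,r2:Add1,r3:Add3,r4:1
c20: stall | r0:25,r1:Add2,r2:Add1,r3:Add3,r4:1
c21: CDB Add2=25; issue ADD r2<-Add2 | r0:25,r1:25,r2:Add2,r3:Add3,r4:1
c22: CDB Add3=-1 | r0:25,r1:25,r2:Add2,r3:-1,r4:1
c23: - | r0:25,r1:25,r2:Add2,r3:-1,r4:1
c24: CDB Add1=50 | r0:25,r1:25,r2:Add2,r3:-1,r4:1
c25: CDB Add2=26 | r0:25,r1:25,r2:26,r3:-1,r4:1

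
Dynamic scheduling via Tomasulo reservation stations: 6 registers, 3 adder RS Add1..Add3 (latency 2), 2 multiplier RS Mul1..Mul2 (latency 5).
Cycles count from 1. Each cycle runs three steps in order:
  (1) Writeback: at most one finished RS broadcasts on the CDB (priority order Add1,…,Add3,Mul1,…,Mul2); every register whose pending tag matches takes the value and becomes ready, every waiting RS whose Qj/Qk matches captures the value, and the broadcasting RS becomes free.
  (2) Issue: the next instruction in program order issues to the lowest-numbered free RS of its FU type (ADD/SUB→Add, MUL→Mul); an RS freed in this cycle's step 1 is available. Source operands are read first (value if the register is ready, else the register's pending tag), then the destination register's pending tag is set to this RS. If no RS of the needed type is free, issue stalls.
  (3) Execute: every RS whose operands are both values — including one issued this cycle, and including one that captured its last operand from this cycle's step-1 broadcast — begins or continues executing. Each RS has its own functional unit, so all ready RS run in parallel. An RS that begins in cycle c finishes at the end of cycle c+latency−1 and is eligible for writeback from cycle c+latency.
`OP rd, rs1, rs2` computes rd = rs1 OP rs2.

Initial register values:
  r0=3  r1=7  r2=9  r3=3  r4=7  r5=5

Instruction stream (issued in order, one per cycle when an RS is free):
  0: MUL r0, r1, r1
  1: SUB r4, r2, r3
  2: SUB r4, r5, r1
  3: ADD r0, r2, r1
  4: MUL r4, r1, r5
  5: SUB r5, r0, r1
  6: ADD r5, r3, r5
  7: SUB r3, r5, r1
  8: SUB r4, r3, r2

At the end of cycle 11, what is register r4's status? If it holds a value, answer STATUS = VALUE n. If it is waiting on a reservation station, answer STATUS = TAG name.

cycle 1: issue MUL r0<-Mul1 // r0:Mul1,r1:7,r2:9,r3:3,r4:7,r5:5
cycle 2: issue SUB r4<-Add1 // r0:Mul1,r1:7,r2:9,r3:3,r4:Add1,r5:5
cycle 3: issue SUB r4<-Add2 // r0:Mul1,r1:7,r2:9,r3:3,r4:Add2,r5:5
cycle 4: CDB Add1=6; issue ADD r0<-Add1 // r0:Add1,r1:7,r2:9,r3:3,r4:Add2,r5:5
cycle 5: CDB Add2=-2; issue MUL r4<-Mul2 // r0:Add1,r1:7,r2:9,r3:3,r4:Mul2,r5:5
cycle 6: CDB Add1=16; issue SUB r5<-Add1 // r0:16,r1:7,r2:9,r3:3,r4:Mul2,r5:Add1
cycle 7: CDB Mul1=49; issue ADD r5<-Add2 // r0:16,r1:7,r2:9,r3:3,r4:Mul2,r5:Add2
cycle 8: CDB Add1=9; issue SUB r3<-Add1 // r0:16,r1:7,r2:9,r3:Add1,r4:Mul2,r5:Add2
cycle 9: issue SUB r4<-Add3 // r0:16,r1:7,r2:9,r3:Add1,r4:Add3,r5:Add2
cycle 10: CDB Add2=12 // r0:16,r1:7,r2:9,r3:Add1,r4:Add3,r5:12
cycle 11: CDB Mul2=35 // r0:16,r1:7,r2:9,r3:Add1,r4:Add3,r5:12

STATUS = TAG Add3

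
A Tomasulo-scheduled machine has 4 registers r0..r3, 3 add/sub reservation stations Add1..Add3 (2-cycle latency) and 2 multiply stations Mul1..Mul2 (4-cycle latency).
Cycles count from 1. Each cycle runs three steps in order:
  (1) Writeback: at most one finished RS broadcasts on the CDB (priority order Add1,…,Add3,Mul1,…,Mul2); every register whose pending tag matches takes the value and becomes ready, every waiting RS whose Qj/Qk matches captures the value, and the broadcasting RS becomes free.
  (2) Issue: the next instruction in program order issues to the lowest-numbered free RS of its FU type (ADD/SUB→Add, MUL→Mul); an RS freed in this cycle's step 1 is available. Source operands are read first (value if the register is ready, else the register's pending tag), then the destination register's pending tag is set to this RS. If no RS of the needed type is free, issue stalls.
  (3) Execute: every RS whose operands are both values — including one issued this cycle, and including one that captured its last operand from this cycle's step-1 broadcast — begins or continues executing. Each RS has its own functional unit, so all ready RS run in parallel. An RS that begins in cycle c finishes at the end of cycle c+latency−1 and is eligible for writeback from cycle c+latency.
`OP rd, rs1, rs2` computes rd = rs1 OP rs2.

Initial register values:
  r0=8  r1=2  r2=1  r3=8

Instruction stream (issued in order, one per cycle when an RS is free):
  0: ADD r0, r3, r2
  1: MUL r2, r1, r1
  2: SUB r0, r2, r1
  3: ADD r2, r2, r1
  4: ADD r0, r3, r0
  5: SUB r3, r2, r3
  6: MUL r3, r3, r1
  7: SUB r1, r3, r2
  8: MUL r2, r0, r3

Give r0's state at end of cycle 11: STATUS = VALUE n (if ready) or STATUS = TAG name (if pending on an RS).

  c1: issue ADD r0<-Add1  regs: r0:Add1,r1:2,r2:1,r3:8
  c2: issue MUL r2<-Mul1  regs: r0:Add1,r1:2,r2:Mul1,r3:8
  c3: CDB Add1=9; issue SUB r0<-Add1  regs: r0:Add1,r1:2,r2:Mul1,r3:8
  c4: issue ADD r2<-Add2  regs: r0:Add1,r1:2,r2:Add2,r3:8
  c5: issue ADD r0<-Add3  regs: r0:Add3,r1:2,r2:Add2,r3:8
  c6: CDB Mul1=4; stall  regs: r0:Add3,r1:2,r2:Add2,r3:8
  c7: stall  regs: r0:Add3,r1:2,r2:Add2,r3:8
  c8: CDB Add1=2; issue SUB r3<-Add1  regs: r0:Add3,r1:2,r2:Add2,r3:Add1
  c9: CDB Add2=6; issue MUL r3<-Mul1  regs: r0:Add3,r1:2,r2:6,r3:Mul1
  c10: CDB Add3=10; issue SUB r1<-Add2  regs: r0:10,r1:Add2,r2:6,r3:Mul1
  c11: CDB Add1=-2; issue MUL r2<-Mul2  regs: r0:10,r1:Add2,r2:Mul2,r3:Mul1

STATUS = VALUE 10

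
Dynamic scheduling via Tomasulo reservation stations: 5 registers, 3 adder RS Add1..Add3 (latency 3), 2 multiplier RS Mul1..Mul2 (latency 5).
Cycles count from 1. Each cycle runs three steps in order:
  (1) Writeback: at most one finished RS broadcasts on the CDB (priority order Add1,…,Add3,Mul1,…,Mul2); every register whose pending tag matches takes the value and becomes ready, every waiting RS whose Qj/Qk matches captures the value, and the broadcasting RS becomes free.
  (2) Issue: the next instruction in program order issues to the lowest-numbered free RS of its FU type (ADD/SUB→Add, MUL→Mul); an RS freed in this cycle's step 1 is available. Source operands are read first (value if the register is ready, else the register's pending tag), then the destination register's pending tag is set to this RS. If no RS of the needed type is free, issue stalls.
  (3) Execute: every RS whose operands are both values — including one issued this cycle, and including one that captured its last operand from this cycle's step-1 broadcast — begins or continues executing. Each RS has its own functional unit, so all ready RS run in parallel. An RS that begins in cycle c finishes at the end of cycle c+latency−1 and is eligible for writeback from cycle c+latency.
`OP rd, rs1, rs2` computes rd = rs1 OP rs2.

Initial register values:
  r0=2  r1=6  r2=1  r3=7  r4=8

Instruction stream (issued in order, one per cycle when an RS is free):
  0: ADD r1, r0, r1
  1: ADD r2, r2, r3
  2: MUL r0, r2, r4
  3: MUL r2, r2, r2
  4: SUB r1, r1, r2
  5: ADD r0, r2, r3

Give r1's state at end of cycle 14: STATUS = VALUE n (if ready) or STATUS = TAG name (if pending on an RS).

cycle 1: issue ADD r1<-Add1 // r0:2,r1:Add1,r2:1,r3:7,r4:8
cycle 2: issue ADD r2<-Add2 // r0:2,r1:Add1,r2:Add2,r3:7,r4:8
cycle 3: issue MUL r0<-Mul1 // r0:Mul1,r1:Add1,r2:Add2,r3:7,r4:8
cycle 4: CDB Add1=8; issue MUL r2<-Mul2 // r0:Mul1,r1:8,r2:Mul2,r3:7,r4:8
cycle 5: CDB Add2=8; issue SUB r1<-Add1 // r0:Mul1,r1:Add1,r2:Mul2,r3:7,r4:8
cycle 6: issue ADD r0<-Add2 // r0:Add2,r1:Add1,r2:Mul2,r3:7,r4:8
cycle 7: - // r0:Add2,r1:Add1,r2:Mul2,r3:7,r4:8
cycle 8: - // r0:Add2,r1:Add1,r2:Mul2,r3:7,r4:8
cycle 9: - // r0:Add2,r1:Add1,r2:Mul2,r3:7,r4:8
cycle 10: CDB Mul1=64 // r0:Add2,r1:Add1,r2:Mul2,r3:7,r4:8
cycle 11: CDB Mul2=64 // r0:Add2,r1:Add1,r2:64,r3:7,r4:8
cycle 12: - // r0:Add2,r1:Add1,r2:64,r3:7,r4:8
cycle 13: - // r0:Add2,r1:Add1,r2:64,r3:7,r4:8
cycle 14: CDB Add1=-56 // r0:Add2,r1:-56,r2:64,r3:7,r4:8

STATUS = VALUE -56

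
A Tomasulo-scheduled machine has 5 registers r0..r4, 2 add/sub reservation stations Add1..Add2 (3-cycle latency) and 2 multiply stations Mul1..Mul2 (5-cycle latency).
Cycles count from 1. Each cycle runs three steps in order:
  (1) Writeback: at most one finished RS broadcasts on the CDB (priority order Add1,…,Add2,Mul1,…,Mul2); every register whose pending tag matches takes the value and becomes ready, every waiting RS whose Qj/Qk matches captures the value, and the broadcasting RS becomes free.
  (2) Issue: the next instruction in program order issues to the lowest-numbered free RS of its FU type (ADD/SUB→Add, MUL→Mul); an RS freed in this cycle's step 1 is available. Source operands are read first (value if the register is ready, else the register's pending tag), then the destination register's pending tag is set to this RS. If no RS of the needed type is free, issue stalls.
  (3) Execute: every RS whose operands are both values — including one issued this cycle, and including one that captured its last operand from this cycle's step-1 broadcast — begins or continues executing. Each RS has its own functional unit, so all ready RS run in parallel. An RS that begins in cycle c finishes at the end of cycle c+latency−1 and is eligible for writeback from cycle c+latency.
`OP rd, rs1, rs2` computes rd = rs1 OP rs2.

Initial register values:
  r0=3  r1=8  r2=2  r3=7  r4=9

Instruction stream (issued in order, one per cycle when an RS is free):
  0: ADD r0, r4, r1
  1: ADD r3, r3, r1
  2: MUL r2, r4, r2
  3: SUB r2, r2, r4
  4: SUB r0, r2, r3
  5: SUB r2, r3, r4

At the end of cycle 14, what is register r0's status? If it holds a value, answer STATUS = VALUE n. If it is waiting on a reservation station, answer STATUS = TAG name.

cycle 1: issue ADD r0<-Add1 // r0:Add1,r1:8,r2:2,r3:7,r4:9
cycle 2: issue ADD r3<-Add2 // r0:Add1,r1:8,r2:2,r3:Add2,r4:9
cycle 3: issue MUL r2<-Mul1 // r0:Add1,r1:8,r2:Mul1,r3:Add2,r4:9
cycle 4: CDB Add1=17; issue SUB r2<-Add1 // r0:17,r1:8,r2:Add1,r3:Add2,r4:9
cycle 5: CDB Add2=15; issue SUB r0<-Add2 // r0:Add2,r1:8,r2:Add1,r3:15,r4:9
cycle 6: stall // r0:Add2,r1:8,r2:Add1,r3:15,r4:9
cycle 7: stall // r0:Add2,r1:8,r2:Add1,r3:15,r4:9
cycle 8: CDB Mul1=18; stall // r0:Add2,r1:8,r2:Add1,r3:15,r4:9
cycle 9: stall // r0:Add2,r1:8,r2:Add1,r3:15,r4:9
cycle 10: stall // r0:Add2,r1:8,r2:Add1,r3:15,r4:9
cycle 11: CDB Add1=9; issue SUB r2<-Add1 // r0:Add2,r1:8,r2:Add1,r3:15,r4:9
cycle 12: - // r0:Add2,r1:8,r2:Add1,r3:15,r4:9
cycle 13: - // r0:Add2,r1:8,r2:Add1,r3:15,r4:9
cycle 14: CDB Add1=6 // r0:Add2,r1:8,r2:6,r3:15,r4:9

STATUS = TAG Add2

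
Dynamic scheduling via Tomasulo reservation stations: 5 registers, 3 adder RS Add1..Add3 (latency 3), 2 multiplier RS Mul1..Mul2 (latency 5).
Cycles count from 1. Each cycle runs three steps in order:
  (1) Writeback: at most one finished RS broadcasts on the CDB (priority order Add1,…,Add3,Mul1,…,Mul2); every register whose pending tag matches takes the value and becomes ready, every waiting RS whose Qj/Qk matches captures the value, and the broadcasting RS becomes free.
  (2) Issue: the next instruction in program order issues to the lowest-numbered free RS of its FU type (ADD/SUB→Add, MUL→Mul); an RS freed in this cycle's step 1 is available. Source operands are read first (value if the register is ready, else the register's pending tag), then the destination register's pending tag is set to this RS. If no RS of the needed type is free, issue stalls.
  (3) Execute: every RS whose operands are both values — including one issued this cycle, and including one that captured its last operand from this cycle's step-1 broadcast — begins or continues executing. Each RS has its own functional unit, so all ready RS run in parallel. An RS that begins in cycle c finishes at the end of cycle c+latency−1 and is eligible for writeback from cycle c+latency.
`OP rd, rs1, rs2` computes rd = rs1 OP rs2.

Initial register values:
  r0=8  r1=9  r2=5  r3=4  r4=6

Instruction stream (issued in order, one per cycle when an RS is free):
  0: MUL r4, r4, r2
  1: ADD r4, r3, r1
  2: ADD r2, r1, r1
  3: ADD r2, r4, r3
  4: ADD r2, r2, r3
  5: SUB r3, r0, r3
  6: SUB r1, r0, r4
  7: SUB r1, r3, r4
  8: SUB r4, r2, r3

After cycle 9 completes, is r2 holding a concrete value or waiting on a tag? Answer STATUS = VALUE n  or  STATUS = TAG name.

STATUS = TAG Add1

cycle 1: issue MUL r4<-Mul1 // r0:8,r1:9,r2:5,r3:4,r4:Mul1
cycle 2: issue ADD r4<-Add1 // r0:8,r1:9,r2:5,r3:4,r4:Add1
cycle 3: issue ADD r2<-Add2 // r0:8,r1:9,r2:Add2,r3:4,r4:Add1
cycle 4: issue ADD r2<-Add3 // r0:8,r1:9,r2:Add3,r3:4,r4:Add1
cycle 5: CDB Add1=13; issue ADD r2<-Add1 // r0:8,r1:9,r2:Add1,r3:4,r4:13
cycle 6: CDB Add2=18; issue SUB r3<-Add2 // r0:8,r1:9,r2:Add1,r3:Add2,r4:13
cycle 7: CDB Mul1=30; stall // r0:8,r1:9,r2:Add1,r3:Add2,r4:13
cycle 8: CDB Add3=17; issue SUB r1<-Add3 // r0:8,r1:Add3,r2:Add1,r3:Add2,r4:13
cycle 9: CDB Add2=4; issue SUB r1<-Add2 // r0:8,r1:Add2,r2:Add1,r3:4,r4:13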